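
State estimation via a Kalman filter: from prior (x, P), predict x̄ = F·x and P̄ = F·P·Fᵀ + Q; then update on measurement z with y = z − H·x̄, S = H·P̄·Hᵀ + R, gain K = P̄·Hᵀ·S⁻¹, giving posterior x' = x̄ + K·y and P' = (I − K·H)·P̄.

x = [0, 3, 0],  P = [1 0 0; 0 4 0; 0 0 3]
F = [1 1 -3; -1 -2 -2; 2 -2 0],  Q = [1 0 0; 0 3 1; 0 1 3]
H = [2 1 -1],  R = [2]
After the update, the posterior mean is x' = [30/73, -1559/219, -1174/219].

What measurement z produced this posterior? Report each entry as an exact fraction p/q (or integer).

x̄ = F·x = [3, -6, -6]
P̄ = F·P·Fᵀ + Q = [33 9 -6; 9 32 15; -6 15 23]
S = H·P̄·Hᵀ + R = [219]
K = P̄·Hᵀ·S⁻¹ = [27/73; 35/219; -20/219]
x' − x̄ = [-189/73, -245/219, 140/219] = K·y
y = (KᵀK)⁻¹·Kᵀ·(x' − x̄) = [-7]
z = y + H·x̄ = [-7] + [6] = [-1]

z = [-1]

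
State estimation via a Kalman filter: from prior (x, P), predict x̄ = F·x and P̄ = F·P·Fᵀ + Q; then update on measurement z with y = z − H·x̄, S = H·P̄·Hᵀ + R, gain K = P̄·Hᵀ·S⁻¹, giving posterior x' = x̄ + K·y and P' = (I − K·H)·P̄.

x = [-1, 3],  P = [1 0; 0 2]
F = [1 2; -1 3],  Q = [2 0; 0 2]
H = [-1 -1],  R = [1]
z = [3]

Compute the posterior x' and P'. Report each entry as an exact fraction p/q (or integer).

x' = [-11/5, -26/55]
P' = [11/5 -9/5; -9/5 131/55]

x̄ = F·x = [5, 10]
P̄ = F·P·Fᵀ + Q = [11 11; 11 21]
y = z − H·x̄ = [18]
S = H·P̄·Hᵀ + R = [55]
K = P̄·Hᵀ·S⁻¹ = [-2/5; -32/55]
x' = x̄ + K·y = [-11/5, -26/55]
P' = (I − K·H)·P̄ = [11/5 -9/5; -9/5 131/55]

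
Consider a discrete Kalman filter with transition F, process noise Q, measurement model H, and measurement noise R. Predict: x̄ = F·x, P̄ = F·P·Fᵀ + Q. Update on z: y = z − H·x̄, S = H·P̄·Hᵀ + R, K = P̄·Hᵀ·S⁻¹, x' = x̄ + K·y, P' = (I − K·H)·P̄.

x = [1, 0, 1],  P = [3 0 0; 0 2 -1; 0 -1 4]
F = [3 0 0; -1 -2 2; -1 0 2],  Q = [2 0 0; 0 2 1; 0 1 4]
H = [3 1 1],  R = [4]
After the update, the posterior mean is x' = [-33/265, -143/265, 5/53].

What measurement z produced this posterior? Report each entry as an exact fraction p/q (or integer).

z = [-1]

x̄ = F·x = [3, 1, 1]
P̄ = F·P·Fᵀ + Q = [29 -9 -9; -9 37 24; -9 24 23]
S = H·P̄·Hᵀ + R = [265]
K = P̄·Hᵀ·S⁻¹ = [69/265; 34/265; 4/53]
x' − x̄ = [-828/265, -408/265, -48/53] = K·y
y = (KᵀK)⁻¹·Kᵀ·(x' − x̄) = [-12]
z = y + H·x̄ = [-12] + [11] = [-1]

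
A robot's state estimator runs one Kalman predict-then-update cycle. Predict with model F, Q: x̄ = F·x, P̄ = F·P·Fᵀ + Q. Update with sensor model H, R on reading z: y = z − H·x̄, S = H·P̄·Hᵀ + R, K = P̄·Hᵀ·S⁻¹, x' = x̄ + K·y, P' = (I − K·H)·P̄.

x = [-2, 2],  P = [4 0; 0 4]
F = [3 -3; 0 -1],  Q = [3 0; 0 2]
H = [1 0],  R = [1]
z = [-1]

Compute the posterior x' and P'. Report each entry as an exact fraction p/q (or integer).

x' = [-87/76, -5/19]
P' = [75/76 3/19; 3/19 78/19]

x̄ = F·x = [-12, -2]
P̄ = F·P·Fᵀ + Q = [75 12; 12 6]
y = z − H·x̄ = [11]
S = H·P̄·Hᵀ + R = [76]
K = P̄·Hᵀ·S⁻¹ = [75/76; 3/19]
x' = x̄ + K·y = [-87/76, -5/19]
P' = (I − K·H)·P̄ = [75/76 3/19; 3/19 78/19]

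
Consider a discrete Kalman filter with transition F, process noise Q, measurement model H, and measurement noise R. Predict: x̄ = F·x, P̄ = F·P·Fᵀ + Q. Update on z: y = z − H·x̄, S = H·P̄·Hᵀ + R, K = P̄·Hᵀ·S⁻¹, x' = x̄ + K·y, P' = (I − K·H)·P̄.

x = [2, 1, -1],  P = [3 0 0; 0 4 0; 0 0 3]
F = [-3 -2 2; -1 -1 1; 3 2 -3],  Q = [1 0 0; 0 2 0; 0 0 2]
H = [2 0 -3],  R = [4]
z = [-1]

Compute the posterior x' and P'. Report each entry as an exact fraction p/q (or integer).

x' = [-185/402, 2/201, 14/201]
P' = [3023/1608 101/402 811/804; 101/402 490/201 13/201; 811/804 13/201 383/402]

x̄ = F·x = [-10, -4, 11]
P̄ = F·P·Fᵀ + Q = [56 23 -61; 23 12 -26; -61 -26 72]
y = z − H·x̄ = [52]
S = H·P̄·Hᵀ + R = [1608]
K = P̄·Hᵀ·S⁻¹ = [295/1608; 31/402; -169/804]
x' = x̄ + K·y = [-185/402, 2/201, 14/201]
P' = (I − K·H)·P̄ = [3023/1608 101/402 811/804; 101/402 490/201 13/201; 811/804 13/201 383/402]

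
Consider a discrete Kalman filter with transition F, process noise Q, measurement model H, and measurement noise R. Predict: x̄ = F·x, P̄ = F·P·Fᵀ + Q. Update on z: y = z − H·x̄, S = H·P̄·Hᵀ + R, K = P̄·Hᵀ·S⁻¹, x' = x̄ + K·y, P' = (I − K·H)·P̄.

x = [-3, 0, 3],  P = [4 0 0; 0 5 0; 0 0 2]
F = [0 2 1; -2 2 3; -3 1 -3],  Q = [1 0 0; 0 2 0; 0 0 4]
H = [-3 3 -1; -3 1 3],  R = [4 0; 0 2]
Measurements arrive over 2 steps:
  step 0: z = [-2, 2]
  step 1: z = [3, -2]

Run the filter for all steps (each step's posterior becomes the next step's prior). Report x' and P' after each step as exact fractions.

step 0: x' = [35028/13843, 39195/13843, 31291/13843], P' = [1790635/83058 1074863/41529 1071637/83058; 1074863/41529 1305938/41529 640853/41529; 1071637/83058 640853/41529 659515/83058]
step 1: x' = [-968984497/14681260304, 10296092653/14681260304, -7107111309/7340630152], P' = [35118679323/14681260304 40029748545/14681260304 10027337631/7340630152; 40029748545/14681260304 50667280595/14681260304 11019310221/7340630152; 10027337631/7340630152 11019310221/7340630152 3654000563/3670315076]

step 0: x̄ = F·x = [3, 15, 0]
step 0: P̄ = F·P·Fᵀ + Q = [23 26 4; 26 56 16; 4 16 63]
step 0: y = z − H·x̄ = [-38, -4]
step 0: S = H·P̄·Hᵀ + R = [238 -22; -22 700]
step 0: K = P̄·Hᵀ·S⁻¹ = [1409/83058 -1817/41529; 13093/41529 1954/41529; -7327/83058 11335/41529]
step 0: x' = x̄ + K·y = [35028/13843, 39195/13843, 31291/13843]
step 0: P' = (I − K·H)·P̄ = [1790635/83058 1074863/41529 1071637/83058; 1074863/41529 1305938/41529 640853/41529; 1071637/83058 640853/41529 659515/83058]
step 1: x̄ = F·x = [109681/13843, 102207/13843, -159762/13843]
step 1: P̄ = F·P·Fᵀ + Q = [5438967/27686 3979173/27686 -3212765/13843; 3979173/27686 3011605/27686 -2370985/13843; -3212765/13843 -2370985/13843 11848166/41529]
step 1: y = z − H·x̄ = [-879/127, 678436/13843]
step 1: S = H·P̄·Hᵀ + R = [32177/381 -58915/127; -58915/127 93219679/13843]
step 1: K = P̄·Hᵀ·S⁻¹ = [-1330366899/14681260304 -2581131819/14681260304; 2468493927/14681260304 -1653051857/14681260304; -1083020839/7340630152 1430650353/7340630152]
step 1: x' = x̄ + K·y = [-968984497/14681260304, 10296092653/14681260304, -7107111309/7340630152]
step 1: P' = (I − K·H)·P̄ = [35118679323/14681260304 40029748545/14681260304 10027337631/7340630152; 40029748545/14681260304 50667280595/14681260304 11019310221/7340630152; 10027337631/7340630152 11019310221/7340630152 3654000563/3670315076]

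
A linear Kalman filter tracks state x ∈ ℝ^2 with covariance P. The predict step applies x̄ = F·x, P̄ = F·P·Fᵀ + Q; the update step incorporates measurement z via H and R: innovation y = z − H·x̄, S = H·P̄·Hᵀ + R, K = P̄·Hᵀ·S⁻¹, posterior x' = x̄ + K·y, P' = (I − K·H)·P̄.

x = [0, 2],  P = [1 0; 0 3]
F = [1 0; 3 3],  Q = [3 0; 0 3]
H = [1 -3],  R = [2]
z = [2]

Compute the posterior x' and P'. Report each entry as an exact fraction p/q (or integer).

x' = [-100/339, -82/113]
P' = [1331/339 149/113; 149/113 75/113]

x̄ = F·x = [0, 6]
P̄ = F·P·Fᵀ + Q = [4 3; 3 39]
y = z − H·x̄ = [20]
S = H·P̄·Hᵀ + R = [339]
K = P̄·Hᵀ·S⁻¹ = [-5/339; -38/113]
x' = x̄ + K·y = [-100/339, -82/113]
P' = (I − K·H)·P̄ = [1331/339 149/113; 149/113 75/113]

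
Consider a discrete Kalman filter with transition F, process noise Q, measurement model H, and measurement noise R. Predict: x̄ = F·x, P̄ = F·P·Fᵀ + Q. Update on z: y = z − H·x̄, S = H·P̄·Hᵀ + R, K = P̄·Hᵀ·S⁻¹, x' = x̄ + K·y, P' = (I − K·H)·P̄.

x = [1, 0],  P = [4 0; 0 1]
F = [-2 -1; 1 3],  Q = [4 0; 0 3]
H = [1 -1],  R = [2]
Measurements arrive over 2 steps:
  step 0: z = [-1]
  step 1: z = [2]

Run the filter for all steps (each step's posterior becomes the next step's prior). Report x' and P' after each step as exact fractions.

step 0: x̄ = F·x = [-2, 1]
step 0: P̄ = F·P·Fᵀ + Q = [21 -11; -11 16]
step 0: y = z − H·x̄ = [2]
step 0: S = H·P̄·Hᵀ + R = [61]
step 0: K = P̄·Hᵀ·S⁻¹ = [32/61; -27/61]
step 0: x' = x̄ + K·y = [-58/61, 7/61]
step 0: P' = (I − K·H)·P̄ = [257/61 193/61; 193/61 247/61]
step 1: x̄ = F·x = [109/61, -37/61]
step 1: P̄ = F·P·Fᵀ + Q = [2291/61 -2606/61; -2606/61 3821/61]
step 1: y = z − H·x̄ = [-24/61]
step 1: S = H·P̄·Hᵀ + R = [11446/61]
step 1: K = P̄·Hᵀ·S⁻¹ = [83/194; -6427/11446]
step 1: x' = x̄ + K·y = [157/97, -2207/5723]
step 1: P' = (I − K·H)·P̄ = [623/194 457/194; 457/194 39817/11446]

step 0: x' = [-58/61, 7/61], P' = [257/61 193/61; 193/61 247/61]
step 1: x' = [157/97, -2207/5723], P' = [623/194 457/194; 457/194 39817/11446]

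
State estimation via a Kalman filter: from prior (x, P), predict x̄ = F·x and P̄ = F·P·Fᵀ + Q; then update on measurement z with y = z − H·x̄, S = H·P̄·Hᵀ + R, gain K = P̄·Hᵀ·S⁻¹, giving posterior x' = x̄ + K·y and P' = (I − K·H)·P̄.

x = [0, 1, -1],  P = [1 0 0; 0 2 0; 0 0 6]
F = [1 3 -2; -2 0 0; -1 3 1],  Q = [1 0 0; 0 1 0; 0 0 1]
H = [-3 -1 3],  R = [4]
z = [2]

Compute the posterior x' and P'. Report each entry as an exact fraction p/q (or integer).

x' = [272/105, 11/75, 1721/525]
P' = [395/21 -7/15 1928/105; -7/15 368/75 89/75; 1928/105 89/75 9929/525]

x̄ = F·x = [5, 0, 2]
P̄ = F·P·Fᵀ + Q = [44 -2 5; -2 5 2; 5 2 26]
y = z − H·x̄ = [11]
S = H·P̄·Hᵀ + R = [525]
K = P̄·Hᵀ·S⁻¹ = [-23/105; 1/75; 61/525]
x' = x̄ + K·y = [272/105, 11/75, 1721/525]
P' = (I − K·H)·P̄ = [395/21 -7/15 1928/105; -7/15 368/75 89/75; 1928/105 89/75 9929/525]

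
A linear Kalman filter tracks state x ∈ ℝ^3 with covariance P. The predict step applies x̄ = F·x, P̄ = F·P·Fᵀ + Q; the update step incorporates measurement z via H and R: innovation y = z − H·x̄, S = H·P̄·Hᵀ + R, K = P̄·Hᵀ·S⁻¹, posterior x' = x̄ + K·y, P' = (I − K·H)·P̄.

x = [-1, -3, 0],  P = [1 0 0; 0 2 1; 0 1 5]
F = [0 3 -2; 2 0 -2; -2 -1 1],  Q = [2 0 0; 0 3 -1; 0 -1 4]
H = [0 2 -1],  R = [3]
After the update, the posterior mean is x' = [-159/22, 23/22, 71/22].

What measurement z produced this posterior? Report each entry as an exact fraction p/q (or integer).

z = [-1]

x̄ = F·x = [-9, -2, 5]
P̄ = F·P·Fᵀ + Q = [28 14 -11; 14 27 -13; -11 -13 13]
S = H·P̄·Hᵀ + R = [176]
K = P̄·Hᵀ·S⁻¹ = [39/176; 67/176; -39/176]
x' − x̄ = [39/22, 67/22, -39/22] = K·y
y = (KᵀK)⁻¹·Kᵀ·(x' − x̄) = [8]
z = y + H·x̄ = [8] + [-9] = [-1]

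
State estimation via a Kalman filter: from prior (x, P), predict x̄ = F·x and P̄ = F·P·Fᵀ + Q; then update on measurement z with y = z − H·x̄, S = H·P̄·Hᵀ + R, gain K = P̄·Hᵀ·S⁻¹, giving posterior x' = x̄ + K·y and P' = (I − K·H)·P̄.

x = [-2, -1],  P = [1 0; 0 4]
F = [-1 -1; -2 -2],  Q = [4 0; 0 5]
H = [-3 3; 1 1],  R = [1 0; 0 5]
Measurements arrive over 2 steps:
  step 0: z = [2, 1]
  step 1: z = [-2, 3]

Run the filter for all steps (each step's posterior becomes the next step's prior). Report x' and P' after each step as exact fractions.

step 0: x̄ = F·x = [3, 6]
step 0: P̄ = F·P·Fᵀ + Q = [9 10; 10 25]
step 0: y = z − H·x̄ = [-7, -8]
step 0: S = H·P̄·Hᵀ + R = [127 48; 48 59]
step 0: K = P̄·Hᵀ·S⁻¹ = [-735/5189 2269/5189; 975/5189 2285/5189]
step 0: x' = x̄ + K·y = [2560/5189, 6029/5189]
step 0: P' = (I − K·H)·P̄ = [5795/5189 5550/5189; 5550/5189 5875/5189]
step 1: x̄ = F·x = [-8589/5189, -17178/5189]
step 1: P̄ = F·P·Fᵀ + Q = [43526/5189 45540/5189; 45540/5189 117025/5189]
step 1: y = z − H·x̄ = [15389/5189, 41334/5189]
step 1: S = H·P̄·Hᵀ + R = [630428/5189 220497/5189; 220497/5189 277576/5189]
step 1: K = P̄·Hᵀ·S⁻¹ = [-3461490/24353971 10564166/24353971; 4563975/24353971 10637665/24353971]
step 1: x' = x̄ + K·y = [33573735/24353971, 17648823/24353971]
step 1: P' = (I − K·H)·P̄ = [26987330/24353971 25833500/24353971; 25833500/24353971 27354825/24353971]

step 0: x' = [2560/5189, 6029/5189], P' = [5795/5189 5550/5189; 5550/5189 5875/5189]
step 1: x' = [33573735/24353971, 17648823/24353971], P' = [26987330/24353971 25833500/24353971; 25833500/24353971 27354825/24353971]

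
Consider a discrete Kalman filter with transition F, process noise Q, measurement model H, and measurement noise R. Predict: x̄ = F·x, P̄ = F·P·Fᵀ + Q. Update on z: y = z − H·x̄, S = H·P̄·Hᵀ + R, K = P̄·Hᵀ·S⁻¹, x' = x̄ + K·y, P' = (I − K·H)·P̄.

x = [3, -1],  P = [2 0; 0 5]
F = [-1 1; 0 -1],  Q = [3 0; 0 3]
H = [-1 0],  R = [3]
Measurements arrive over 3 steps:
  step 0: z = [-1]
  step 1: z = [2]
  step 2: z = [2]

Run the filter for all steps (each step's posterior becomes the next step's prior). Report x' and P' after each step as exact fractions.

step 0: x' = [-2/13, -12/13], P' = [30/13 -15/13; -15/13 79/13]
step 1: x' = [-386/217, 316/217], P' = [534/217 -282/217; -282/217 1290/217]
step 2: x' = [-662/615, 476/615], P' = [1013/410 -262/205; -262/205 1201/205]

step 0: x̄ = F·x = [-4, 1]
step 0: P̄ = F·P·Fᵀ + Q = [10 -5; -5 8]
step 0: y = z − H·x̄ = [-5]
step 0: S = H·P̄·Hᵀ + R = [13]
step 0: K = P̄·Hᵀ·S⁻¹ = [-10/13; 5/13]
step 0: x' = x̄ + K·y = [-2/13, -12/13]
step 0: P' = (I − K·H)·P̄ = [30/13 -15/13; -15/13 79/13]
step 1: x̄ = F·x = [-10/13, 12/13]
step 1: P̄ = F·P·Fᵀ + Q = [178/13 -94/13; -94/13 118/13]
step 1: y = z − H·x̄ = [16/13]
step 1: S = H·P̄·Hᵀ + R = [217/13]
step 1: K = P̄·Hᵀ·S⁻¹ = [-178/217; 94/217]
step 1: x' = x̄ + K·y = [-386/217, 316/217]
step 1: P' = (I − K·H)·P̄ = [534/217 -282/217; -282/217 1290/217]
step 2: x̄ = F·x = [702/217, -316/217]
step 2: P̄ = F·P·Fᵀ + Q = [3039/217 -1572/217; -1572/217 1941/217]
step 2: y = z − H·x̄ = [1136/217]
step 2: S = H·P̄·Hᵀ + R = [3690/217]
step 2: K = P̄·Hᵀ·S⁻¹ = [-1013/1230; 262/615]
step 2: x' = x̄ + K·y = [-662/615, 476/615]
step 2: P' = (I − K·H)·P̄ = [1013/410 -262/205; -262/205 1201/205]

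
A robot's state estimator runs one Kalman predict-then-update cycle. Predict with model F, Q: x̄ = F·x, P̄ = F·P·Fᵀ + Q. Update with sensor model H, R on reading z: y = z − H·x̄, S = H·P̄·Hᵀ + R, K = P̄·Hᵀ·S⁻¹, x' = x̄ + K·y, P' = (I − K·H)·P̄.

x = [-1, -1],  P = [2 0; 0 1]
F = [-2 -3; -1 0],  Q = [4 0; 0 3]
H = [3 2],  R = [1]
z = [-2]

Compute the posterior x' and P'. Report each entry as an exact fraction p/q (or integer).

x̄ = F·x = [5, 1]
P̄ = F·P·Fᵀ + Q = [21 4; 4 5]
y = z − H·x̄ = [-19]
S = H·P̄·Hᵀ + R = [258]
K = P̄·Hᵀ·S⁻¹ = [71/258; 11/129]
x' = x̄ + K·y = [-59/258, -80/129]
P' = (I − K·H)·P̄ = [377/258 -265/129; -265/129 403/129]

x' = [-59/258, -80/129]
P' = [377/258 -265/129; -265/129 403/129]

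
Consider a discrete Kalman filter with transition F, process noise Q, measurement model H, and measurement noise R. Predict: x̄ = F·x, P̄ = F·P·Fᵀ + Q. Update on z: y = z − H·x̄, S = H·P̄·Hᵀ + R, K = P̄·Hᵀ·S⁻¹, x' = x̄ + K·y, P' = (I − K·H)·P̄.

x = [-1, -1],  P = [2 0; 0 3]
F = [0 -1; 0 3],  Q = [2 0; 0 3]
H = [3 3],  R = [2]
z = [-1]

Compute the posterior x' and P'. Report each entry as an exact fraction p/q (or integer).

x̄ = F·x = [1, -3]
P̄ = F·P·Fᵀ + Q = [5 -9; -9 30]
y = z − H·x̄ = [5]
S = H·P̄·Hᵀ + R = [155]
K = P̄·Hᵀ·S⁻¹ = [-12/155; 63/155]
x' = x̄ + K·y = [19/31, -30/31]
P' = (I − K·H)·P̄ = [631/155 -639/155; -639/155 681/155]

x' = [19/31, -30/31]
P' = [631/155 -639/155; -639/155 681/155]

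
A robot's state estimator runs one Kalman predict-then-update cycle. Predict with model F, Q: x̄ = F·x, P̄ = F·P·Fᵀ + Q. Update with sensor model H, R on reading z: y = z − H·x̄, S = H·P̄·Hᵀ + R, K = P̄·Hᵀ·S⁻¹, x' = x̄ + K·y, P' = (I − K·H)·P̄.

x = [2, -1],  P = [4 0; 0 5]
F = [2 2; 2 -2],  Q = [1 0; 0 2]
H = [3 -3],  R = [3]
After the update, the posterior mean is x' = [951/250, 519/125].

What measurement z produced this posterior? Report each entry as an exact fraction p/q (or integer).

z = [-1]

x̄ = F·x = [2, 6]
P̄ = F·P·Fᵀ + Q = [37 -4; -4 38]
S = H·P̄·Hᵀ + R = [750]
K = P̄·Hᵀ·S⁻¹ = [41/250; -21/125]
x' − x̄ = [451/250, -231/125] = K·y
y = (KᵀK)⁻¹·Kᵀ·(x' − x̄) = [11]
z = y + H·x̄ = [11] + [-12] = [-1]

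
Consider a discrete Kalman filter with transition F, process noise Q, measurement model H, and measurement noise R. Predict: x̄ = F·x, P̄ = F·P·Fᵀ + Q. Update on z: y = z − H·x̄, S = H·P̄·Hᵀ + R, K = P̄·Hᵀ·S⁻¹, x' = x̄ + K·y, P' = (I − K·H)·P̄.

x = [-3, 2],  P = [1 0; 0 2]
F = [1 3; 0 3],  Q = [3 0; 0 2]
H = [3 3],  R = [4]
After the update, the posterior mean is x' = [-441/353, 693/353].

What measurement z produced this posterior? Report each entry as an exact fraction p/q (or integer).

z = [2]

x̄ = F·x = [3, 6]
P̄ = F·P·Fᵀ + Q = [22 18; 18 20]
S = H·P̄·Hᵀ + R = [706]
K = P̄·Hᵀ·S⁻¹ = [60/353; 57/353]
x' − x̄ = [-1500/353, -1425/353] = K·y
y = (KᵀK)⁻¹·Kᵀ·(x' − x̄) = [-25]
z = y + H·x̄ = [-25] + [27] = [2]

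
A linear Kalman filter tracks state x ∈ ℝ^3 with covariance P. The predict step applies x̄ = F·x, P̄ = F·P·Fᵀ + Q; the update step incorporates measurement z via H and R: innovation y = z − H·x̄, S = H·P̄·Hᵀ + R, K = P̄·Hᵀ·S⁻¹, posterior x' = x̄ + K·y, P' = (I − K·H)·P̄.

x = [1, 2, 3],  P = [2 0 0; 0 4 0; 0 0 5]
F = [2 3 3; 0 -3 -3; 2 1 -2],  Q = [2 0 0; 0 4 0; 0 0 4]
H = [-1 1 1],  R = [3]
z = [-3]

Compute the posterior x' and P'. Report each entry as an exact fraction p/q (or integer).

x' = [1719/433, -791/433, 1118/433]
P' = [6279/433 -1585/433 7318/433; -1585/433 2949/433 -3982/433; 7318/433 -3982/433 11492/433]

x̄ = F·x = [17, -15, -2]
P̄ = F·P·Fᵀ + Q = [91 -81 -10; -81 85 18; -10 18 36]
y = z − H·x̄ = [31]
S = H·P̄·Hᵀ + R = [433]
K = P̄·Hᵀ·S⁻¹ = [-182/433; 184/433; 64/433]
x' = x̄ + K·y = [1719/433, -791/433, 1118/433]
P' = (I − K·H)·P̄ = [6279/433 -1585/433 7318/433; -1585/433 2949/433 -3982/433; 7318/433 -3982/433 11492/433]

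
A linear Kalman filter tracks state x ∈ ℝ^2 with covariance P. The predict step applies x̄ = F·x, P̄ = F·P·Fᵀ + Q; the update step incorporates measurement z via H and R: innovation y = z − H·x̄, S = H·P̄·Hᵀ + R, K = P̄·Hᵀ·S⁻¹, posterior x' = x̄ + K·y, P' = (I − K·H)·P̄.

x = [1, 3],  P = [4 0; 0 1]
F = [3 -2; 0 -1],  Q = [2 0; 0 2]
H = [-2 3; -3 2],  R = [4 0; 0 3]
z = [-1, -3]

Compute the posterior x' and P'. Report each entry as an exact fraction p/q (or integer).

x' = [763/5039, -4107/5039]
P' = [5750/5039 5148/5039; 5148/5039 5892/5039]

x̄ = F·x = [-3, -3]
P̄ = F·P·Fᵀ + Q = [42 2; 2 3]
y = z − H·x̄ = [2, -6]
S = H·P̄·Hᵀ + R = [175 244; 244 369]
K = P̄·Hᵀ·S⁻¹ = [986/5039 -2318/5039; 1845/5039 -1220/5039]
x' = x̄ + K·y = [763/5039, -4107/5039]
P' = (I − K·H)·P̄ = [5750/5039 5148/5039; 5148/5039 5892/5039]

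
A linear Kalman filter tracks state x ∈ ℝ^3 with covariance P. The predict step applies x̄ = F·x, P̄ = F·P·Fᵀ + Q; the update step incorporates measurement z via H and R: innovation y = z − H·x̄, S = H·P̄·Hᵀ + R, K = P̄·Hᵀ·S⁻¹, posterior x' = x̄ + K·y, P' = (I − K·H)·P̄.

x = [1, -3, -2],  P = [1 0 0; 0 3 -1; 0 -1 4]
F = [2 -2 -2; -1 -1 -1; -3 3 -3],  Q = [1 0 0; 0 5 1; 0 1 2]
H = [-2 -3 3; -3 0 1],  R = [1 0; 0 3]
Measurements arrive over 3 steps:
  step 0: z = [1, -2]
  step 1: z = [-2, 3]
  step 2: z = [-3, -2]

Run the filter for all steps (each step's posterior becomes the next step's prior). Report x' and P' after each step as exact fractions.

step 0: x̄ = F·x = [12, 4, -6]
step 0: P̄ = F·P·Fᵀ + Q = [25 8 0; 8 11 7; 0 7 92]
step 0: y = z − H·x̄ = [55, 40]
step 0: S = H·P̄·Hᵀ + R = [998 477; 477 320]
step 0: K = P̄·Hᵀ·S⁻¹ = [12095/91831 -39552/91831; -851/91831 -3610/91831; 37716/91831 -29819/91831]
step 0: x' = x̄ + K·y = [185117/91831, 176119/91831, 330634/91831]
step 0: P' = (I − K·H)·P̄ = [224405/91831 400924/91831 554559/91831; 400924/91831 924943/91831 1191942/91831; 554559/91831 1191942/91831 1574220/91831]
step 1: x̄ = F·x = [-643272/91831, -691870/91831, -1018896/91831]
step 1: P̄ = F·P·Fᵀ + Q = [12877775/91831 9317284/91831 7360320/91831; 9317284/91831 7477573/91831 6040231/91831; 7360320/91831 6040231/91831 6006248/91831]
step 1: y = z − H·x̄ = [-489128/91831, -635427/91831]
step 1: S = H·P̄·Hᵀ + R = [87716730/91831 80056737/91831; 80056737/91831 78019796/91831]
step 1: K = P̄·Hᵀ·S⁻¹ = [393398563/4732173681 -766828872/1577391227; -393284437/4732173681 -308488064/1577391227; 473455300/1577391227 -810812119/1577391227]
step 1: x' = x̄ + K·y = [-19325780744/4732173681, -27154421050/4732173681, -14413062509/1577391227]
step 1: P' = (I − K·H)·P̄ = [15665029411/4732173681 29519142590/4732173681 13364542795/1577391227; 29519142590/4732173681 66232701613/4732173681 28593678398/1577391227; 13364542795/1577391227 28593678398/1577391227 37661192028/1577391227]
step 2: x̄ = F·x = [102135655666/4732173681, 29906463107/1577391227, 35410547221/1577391227]
step 2: P̄ = F·P·Fᵀ + Q = [913603515865/4732173681 223408879116/1577391227 180248260480/1577391227; 223408879116/1577391227 176443262617/1577391227 144180551879/1577391227; 180248260480/1577391227 144180551879/1577391227 136559407384/1577391227]
step 2: y = z − H·x̄ = [140538033263/4732173681, 63570325991/1577391227]
step 2: S = H·P̄·Hᵀ + R = [5878250796598/4732173681 1832292645009/1577391227; 1832292645009/1577391227 1800612565780/1577391227]
step 2: K = P̄·Hᵀ·S⁻¹ = [26393204912825/324943634480111 -159200931248472/324943634480111; -28439153659251/324943634480111 -65992250134460/324943634480111; 95670248543556/324943634480111 -170293911655099/324943634480111]
step 2: x' = x̄ + K·y = [1381228885514045/324943634480111, 2656604768134398/324943634480111, 3272848149773174/324943634480111]
step 2: P' = (I − K·H)·P̄ = [1076735884125005/324943634480111 2025983200908654/324943634480111 2752604858629599/324943634480111; 2025983200908654/324943634480111 4538797102936563/324943634480111 5879972852322582/324943634480111; 2752604858629599/324943634480111 5879972852322582/324943634480111 7746932840923500/324943634480111]

step 0: x' = [185117/91831, 176119/91831, 330634/91831], P' = [224405/91831 400924/91831 554559/91831; 400924/91831 924943/91831 1191942/91831; 554559/91831 1191942/91831 1574220/91831]
step 1: x' = [-19325780744/4732173681, -27154421050/4732173681, -14413062509/1577391227], P' = [15665029411/4732173681 29519142590/4732173681 13364542795/1577391227; 29519142590/4732173681 66232701613/4732173681 28593678398/1577391227; 13364542795/1577391227 28593678398/1577391227 37661192028/1577391227]
step 2: x' = [1381228885514045/324943634480111, 2656604768134398/324943634480111, 3272848149773174/324943634480111], P' = [1076735884125005/324943634480111 2025983200908654/324943634480111 2752604858629599/324943634480111; 2025983200908654/324943634480111 4538797102936563/324943634480111 5879972852322582/324943634480111; 2752604858629599/324943634480111 5879972852322582/324943634480111 7746932840923500/324943634480111]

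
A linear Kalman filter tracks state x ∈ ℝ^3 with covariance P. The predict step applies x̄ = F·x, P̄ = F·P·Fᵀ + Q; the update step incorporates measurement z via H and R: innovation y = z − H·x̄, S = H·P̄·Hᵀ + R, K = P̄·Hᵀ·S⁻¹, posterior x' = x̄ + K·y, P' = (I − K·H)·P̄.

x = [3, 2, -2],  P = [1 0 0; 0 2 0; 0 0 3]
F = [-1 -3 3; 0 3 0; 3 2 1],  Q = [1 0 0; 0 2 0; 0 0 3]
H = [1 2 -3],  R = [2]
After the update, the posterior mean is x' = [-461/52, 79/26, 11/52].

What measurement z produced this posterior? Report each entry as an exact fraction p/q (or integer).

z = [-3]

x̄ = F·x = [-15, 6, 11]
P̄ = F·P·Fᵀ + Q = [47 -18 -6; -18 20 12; -6 12 23]
S = H·P̄·Hᵀ + R = [156]
K = P̄·Hᵀ·S⁻¹ = [29/156; -7/78; -17/52]
x' − x̄ = [319/52, -77/26, -561/52] = K·y
y = (KᵀK)⁻¹·Kᵀ·(x' − x̄) = [33]
z = y + H·x̄ = [33] + [-36] = [-3]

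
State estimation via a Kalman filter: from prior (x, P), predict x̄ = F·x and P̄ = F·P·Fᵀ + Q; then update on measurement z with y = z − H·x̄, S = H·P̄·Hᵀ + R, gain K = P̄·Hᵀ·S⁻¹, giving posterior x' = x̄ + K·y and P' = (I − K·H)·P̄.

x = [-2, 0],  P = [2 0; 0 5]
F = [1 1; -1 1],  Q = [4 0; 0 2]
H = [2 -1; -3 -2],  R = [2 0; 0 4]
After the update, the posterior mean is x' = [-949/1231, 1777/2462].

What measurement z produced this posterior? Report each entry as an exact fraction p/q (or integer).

x̄ = F·x = [-2, 2]
P̄ = F·P·Fᵀ + Q = [11 3; 3 9]
S = H·P̄·Hᵀ + R = [43 -51; -51 175]
K = P̄·Hᵀ·S⁻¹ = [334/1231 -177/1231; -951/2462 -657/2462]
x' − x̄ = [1513/1231, -3147/2462] = K·y
y = (KᵀK)⁻¹·Kᵀ·(x' − x̄) = [4, -1]
z = y + H·x̄ = [4, -1] + [-6, 2] = [-2, 1]

z = [-2, 1]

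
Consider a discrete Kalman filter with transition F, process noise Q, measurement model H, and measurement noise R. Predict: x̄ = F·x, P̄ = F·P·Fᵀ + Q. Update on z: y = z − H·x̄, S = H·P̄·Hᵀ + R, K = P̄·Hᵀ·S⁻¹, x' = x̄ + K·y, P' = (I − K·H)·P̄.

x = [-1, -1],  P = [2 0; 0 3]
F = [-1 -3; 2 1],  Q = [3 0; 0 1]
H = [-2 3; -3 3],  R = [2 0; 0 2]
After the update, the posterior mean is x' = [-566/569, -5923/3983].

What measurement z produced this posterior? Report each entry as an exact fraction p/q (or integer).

x̄ = F·x = [4, -3]
P̄ = F·P·Fᵀ + Q = [32 -13; -13 12]
S = H·P̄·Hᵀ + R = [394 495; 495 632]
K = P̄·Hᵀ·S⁻¹ = [247/569 -315/569; 2059/3983 -1140/3983]
x' − x̄ = [-2842/569, 6026/3983] = K·y
y = (KᵀK)⁻¹·Kᵀ·(x' − x̄) = [14, 20]
z = y + H·x̄ = [14, 20] + [-17, -21] = [-3, -1]

z = [-3, -1]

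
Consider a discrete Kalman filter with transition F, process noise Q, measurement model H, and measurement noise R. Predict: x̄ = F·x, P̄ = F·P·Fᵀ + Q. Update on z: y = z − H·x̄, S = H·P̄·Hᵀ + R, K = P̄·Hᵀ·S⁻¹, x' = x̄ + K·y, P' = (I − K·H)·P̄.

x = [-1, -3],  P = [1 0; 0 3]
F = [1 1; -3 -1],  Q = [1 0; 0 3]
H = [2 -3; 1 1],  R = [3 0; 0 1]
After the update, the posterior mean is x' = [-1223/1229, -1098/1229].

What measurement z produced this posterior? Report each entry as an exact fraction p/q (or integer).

z = [1, -2]

x̄ = F·x = [-4, 6]
P̄ = F·P·Fᵀ + Q = [5 -6; -6 15]
S = H·P̄·Hᵀ + R = [230 -29; -29 9]
K = P̄·Hᵀ·S⁻¹ = [223/1229 582/1229; -252/1229 417/1229]
x' − x̄ = [3693/1229, -8472/1229] = K·y
y = (KᵀK)⁻¹·Kᵀ·(x' − x̄) = [27, -4]
z = y + H·x̄ = [27, -4] + [-26, 2] = [1, -2]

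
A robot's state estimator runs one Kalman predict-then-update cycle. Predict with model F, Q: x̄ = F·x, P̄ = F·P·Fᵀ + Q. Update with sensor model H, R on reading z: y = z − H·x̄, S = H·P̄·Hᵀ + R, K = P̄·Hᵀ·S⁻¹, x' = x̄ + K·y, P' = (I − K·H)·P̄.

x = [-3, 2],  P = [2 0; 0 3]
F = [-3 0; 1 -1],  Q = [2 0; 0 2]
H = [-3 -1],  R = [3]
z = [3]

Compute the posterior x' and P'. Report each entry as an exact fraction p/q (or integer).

x̄ = F·x = [9, -5]
P̄ = F·P·Fᵀ + Q = [20 -6; -6 7]
y = z − H·x̄ = [25]
S = H·P̄·Hᵀ + R = [154]
K = P̄·Hᵀ·S⁻¹ = [-27/77; 1/14]
x' = x̄ + K·y = [18/77, -45/14]
P' = (I − K·H)·P̄ = [82/77 -15/7; -15/7 87/14]

x' = [18/77, -45/14]
P' = [82/77 -15/7; -15/7 87/14]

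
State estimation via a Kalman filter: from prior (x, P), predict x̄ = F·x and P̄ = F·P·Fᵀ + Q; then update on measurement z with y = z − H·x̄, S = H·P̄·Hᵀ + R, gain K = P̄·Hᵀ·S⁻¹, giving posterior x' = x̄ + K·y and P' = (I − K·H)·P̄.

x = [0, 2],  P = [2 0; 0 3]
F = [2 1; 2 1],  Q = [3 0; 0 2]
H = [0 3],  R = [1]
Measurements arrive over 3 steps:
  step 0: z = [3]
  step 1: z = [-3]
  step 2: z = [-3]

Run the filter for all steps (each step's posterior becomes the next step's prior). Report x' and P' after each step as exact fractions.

step 0: x' = [137/118, 119/118], P' = [563/118 11/118; 11/118 13/118]
step 1: x' = [-1902/3289, -3216/3289], P' = [112940/23023 2309/23023; 2309/23023 2545/23023]
step 2: x' = [-392733/354562, -356571/354562], P' = [1741169/354562 35657/354562; 35657/354562 39199/354562]

step 0: x̄ = F·x = [2, 2]
step 0: P̄ = F·P·Fᵀ + Q = [14 11; 11 13]
step 0: y = z − H·x̄ = [-3]
step 0: S = H·P̄·Hᵀ + R = [118]
step 0: K = P̄·Hᵀ·S⁻¹ = [33/118; 39/118]
step 0: x' = x̄ + K·y = [137/118, 119/118]
step 0: P' = (I − K·H)·P̄ = [563/118 11/118; 11/118 13/118]
step 1: x̄ = F·x = [393/118, 393/118]
step 1: P̄ = F·P·Fᵀ + Q = [2663/118 2309/118; 2309/118 2545/118]
step 1: y = z − H·x̄ = [-1533/118]
step 1: S = H·P̄·Hᵀ + R = [23023/118]
step 1: K = P̄·Hᵀ·S⁻¹ = [6927/23023; 7635/23023]
step 1: x' = x̄ + K·y = [-1902/3289, -3216/3289]
step 1: P' = (I − K·H)·P̄ = [112940/23023 2309/23023; 2309/23023 2545/23023]
step 2: x̄ = F·x = [-540/253, -540/253]
step 2: P̄ = F·P·Fᵀ + Q = [40970/1771 35657/1771; 35657/1771 39199/1771]
step 2: y = z − H·x̄ = [861/253]
step 2: S = H·P̄·Hᵀ + R = [354562/1771]
step 2: K = P̄·Hᵀ·S⁻¹ = [106971/354562; 117597/354562]
step 2: x' = x̄ + K·y = [-392733/354562, -356571/354562]
step 2: P' = (I − K·H)·P̄ = [1741169/354562 35657/354562; 35657/354562 39199/354562]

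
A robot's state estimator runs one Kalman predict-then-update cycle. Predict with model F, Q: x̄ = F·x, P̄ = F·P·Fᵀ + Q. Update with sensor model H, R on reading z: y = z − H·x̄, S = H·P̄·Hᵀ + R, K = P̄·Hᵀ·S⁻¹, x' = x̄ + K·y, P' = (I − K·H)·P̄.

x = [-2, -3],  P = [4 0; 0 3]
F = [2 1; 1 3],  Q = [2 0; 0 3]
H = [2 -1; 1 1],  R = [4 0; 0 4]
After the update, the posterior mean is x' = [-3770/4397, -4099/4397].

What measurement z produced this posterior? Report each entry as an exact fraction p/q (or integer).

x̄ = F·x = [-7, -11]
P̄ = F·P·Fᵀ + Q = [21 17; 17 34]
S = H·P̄·Hᵀ + R = [54 25; 25 93]
K = P̄·Hᵀ·S⁻¹ = [1375/4397 1427/4397; -1275/4397 2754/4397]
x' − x̄ = [27009/4397, 44268/4397] = K·y
y = (KᵀK)⁻¹·Kᵀ·(x' − x̄) = [2, 17]
z = y + H·x̄ = [2, 17] + [-3, -18] = [-1, -1]

z = [-1, -1]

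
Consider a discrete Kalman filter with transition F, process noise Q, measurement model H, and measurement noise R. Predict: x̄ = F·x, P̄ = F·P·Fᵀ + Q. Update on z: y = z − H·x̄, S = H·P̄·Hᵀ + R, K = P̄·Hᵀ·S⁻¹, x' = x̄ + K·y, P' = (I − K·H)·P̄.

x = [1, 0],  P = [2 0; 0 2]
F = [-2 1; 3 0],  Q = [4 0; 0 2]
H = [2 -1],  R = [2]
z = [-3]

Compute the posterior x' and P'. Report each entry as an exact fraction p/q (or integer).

x' = [-46/63, 101/63]
P' = [82/63 124/63; 124/63 292/63]

x̄ = F·x = [-2, 3]
P̄ = F·P·Fᵀ + Q = [14 -12; -12 20]
y = z − H·x̄ = [4]
S = H·P̄·Hᵀ + R = [126]
K = P̄·Hᵀ·S⁻¹ = [20/63; -22/63]
x' = x̄ + K·y = [-46/63, 101/63]
P' = (I − K·H)·P̄ = [82/63 124/63; 124/63 292/63]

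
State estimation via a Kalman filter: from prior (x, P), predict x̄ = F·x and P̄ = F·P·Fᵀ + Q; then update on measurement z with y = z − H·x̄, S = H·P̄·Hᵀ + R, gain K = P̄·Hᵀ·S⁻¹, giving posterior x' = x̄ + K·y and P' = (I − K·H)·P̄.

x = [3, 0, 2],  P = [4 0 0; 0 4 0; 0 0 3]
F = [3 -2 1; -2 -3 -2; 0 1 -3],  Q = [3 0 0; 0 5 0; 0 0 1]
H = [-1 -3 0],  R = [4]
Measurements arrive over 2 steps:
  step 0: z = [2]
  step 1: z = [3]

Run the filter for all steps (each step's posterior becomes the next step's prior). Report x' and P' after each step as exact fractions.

step 0: x' = [7797/647, -3053/647, -3865/647], P' = [35926/647 -11922/647 -11039/647; -11922/647 4242/647 3681/647; -11039/647 3681/647 20703/647]
step 1: x' = [2531322/96389, -8267/853, -834578/96389], P' = [390177405/674723 -1148779/5971 -9619341/96389; -1148779/5971 384841/5971 28887/853; -9619341/96389 28887/853 4876346/96389]

step 0: x̄ = F·x = [11, -10, -6]
step 0: P̄ = F·P·Fᵀ + Q = [58 -6 -17; -6 69 6; -17 6 32]
step 0: y = z − H·x̄ = [-17]
step 0: S = H·P̄·Hᵀ + R = [647]
step 0: K = P̄·Hᵀ·S⁻¹ = [-40/647; -201/647; -1/647]
step 0: x' = x̄ + K·y = [7797/647, -3053/647, -3865/647]
step 0: P' = (I − K·H)·P̄ = [35926/647 -11922/647 -11039/647; -11922/647 4242/647 3681/647; -11039/647 3681/647 20703/647]
step 1: x̄ = F·x = [25632/647, 1295/647, 8542/647]
step 1: P̄ = F·P·Fᵀ + Q = [425052/647 -79907/647 18759/647; -79907/647 80725/647 94869/647; 18759/647 94869/647 169130/647]
step 1: y = z − H·x̄ = [31458/647]
step 1: S = H·P̄·Hᵀ + R = [674723/647]
step 1: K = P̄·Hᵀ·S⁻¹ = [-185331/674723; -1436/5971; -43338/96389]
step 1: x' = x̄ + K·y = [2531322/96389, -8267/853, -834578/96389]
step 1: P' = (I − K·H)·P̄ = [390177405/674723 -1148779/5971 -9619341/96389; -1148779/5971 384841/5971 28887/853; -9619341/96389 28887/853 4876346/96389]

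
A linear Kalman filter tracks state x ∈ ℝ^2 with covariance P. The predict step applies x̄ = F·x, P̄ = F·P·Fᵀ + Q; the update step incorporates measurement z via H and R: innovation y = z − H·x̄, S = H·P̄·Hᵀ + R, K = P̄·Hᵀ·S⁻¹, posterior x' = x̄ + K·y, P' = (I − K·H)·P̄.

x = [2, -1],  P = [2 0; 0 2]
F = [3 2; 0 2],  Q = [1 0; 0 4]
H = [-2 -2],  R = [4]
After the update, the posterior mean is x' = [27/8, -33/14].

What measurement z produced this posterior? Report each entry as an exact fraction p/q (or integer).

x̄ = F·x = [4, -2]
P̄ = F·P·Fᵀ + Q = [27 8; 8 12]
S = H·P̄·Hᵀ + R = [224]
K = P̄·Hᵀ·S⁻¹ = [-5/16; -5/28]
x' − x̄ = [-5/8, -5/14] = K·y
y = (KᵀK)⁻¹·Kᵀ·(x' − x̄) = [2]
z = y + H·x̄ = [2] + [-4] = [-2]

z = [-2]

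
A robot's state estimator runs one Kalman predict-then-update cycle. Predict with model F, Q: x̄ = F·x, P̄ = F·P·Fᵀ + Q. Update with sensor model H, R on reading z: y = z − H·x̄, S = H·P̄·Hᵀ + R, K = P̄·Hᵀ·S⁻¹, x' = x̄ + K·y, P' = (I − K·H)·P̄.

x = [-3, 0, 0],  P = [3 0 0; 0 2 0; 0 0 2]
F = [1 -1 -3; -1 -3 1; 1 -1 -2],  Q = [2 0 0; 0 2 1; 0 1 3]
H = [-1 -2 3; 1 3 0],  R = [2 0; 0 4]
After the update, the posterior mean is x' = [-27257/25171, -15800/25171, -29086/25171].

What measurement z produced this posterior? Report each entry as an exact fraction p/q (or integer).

x̄ = F·x = [-3, 3, -3]
P̄ = F·P·Fᵀ + Q = [25 -3 17; -3 25 0; 17 0 16]
S = H·P̄·Hᵀ + R = [157 -109; -109 236]
K = P̄·Hᵀ·S⁻¹ = [9296/25171 6000/25171; -3244/25171 6181/25171; 9169/25171 6048/25171]
x' − x̄ = [48256/25171, -91313/25171, 46427/25171] = K·y
y = (KᵀK)⁻¹·Kᵀ·(x' − x̄) = [11, -9]
z = y + H·x̄ = [11, -9] + [-12, 6] = [-1, -3]

z = [-1, -3]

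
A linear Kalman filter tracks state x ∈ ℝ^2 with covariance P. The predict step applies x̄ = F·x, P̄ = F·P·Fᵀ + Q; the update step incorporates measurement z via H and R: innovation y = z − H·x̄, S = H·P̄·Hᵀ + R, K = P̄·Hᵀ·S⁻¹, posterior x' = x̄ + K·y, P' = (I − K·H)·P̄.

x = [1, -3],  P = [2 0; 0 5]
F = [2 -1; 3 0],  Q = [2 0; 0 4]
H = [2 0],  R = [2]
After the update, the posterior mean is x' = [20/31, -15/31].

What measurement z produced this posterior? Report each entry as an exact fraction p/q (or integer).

x̄ = F·x = [5, 3]
P̄ = F·P·Fᵀ + Q = [15 12; 12 22]
S = H·P̄·Hᵀ + R = [62]
K = P̄·Hᵀ·S⁻¹ = [15/31; 12/31]
x' − x̄ = [-135/31, -108/31] = K·y
y = (KᵀK)⁻¹·Kᵀ·(x' − x̄) = [-9]
z = y + H·x̄ = [-9] + [10] = [1]

z = [1]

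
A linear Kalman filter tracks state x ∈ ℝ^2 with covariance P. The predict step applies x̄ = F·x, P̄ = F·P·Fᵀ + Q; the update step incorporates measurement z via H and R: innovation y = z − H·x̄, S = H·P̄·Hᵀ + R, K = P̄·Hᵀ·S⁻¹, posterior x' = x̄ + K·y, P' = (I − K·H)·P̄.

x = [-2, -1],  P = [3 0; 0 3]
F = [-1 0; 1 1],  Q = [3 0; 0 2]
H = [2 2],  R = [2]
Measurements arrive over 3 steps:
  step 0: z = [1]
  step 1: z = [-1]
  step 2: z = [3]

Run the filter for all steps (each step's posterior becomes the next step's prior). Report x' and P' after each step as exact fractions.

step 0: x̄ = F·x = [2, -3]
step 0: P̄ = F·P·Fᵀ + Q = [6 -3; -3 8]
step 0: y = z − H·x̄ = [3]
step 0: S = H·P̄·Hᵀ + R = [34]
step 0: K = P̄·Hᵀ·S⁻¹ = [3/17; 5/17]
step 0: x' = x̄ + K·y = [43/17, -36/17]
step 0: P' = (I − K·H)·P̄ = [84/17 -81/17; -81/17 86/17]
step 1: x̄ = F·x = [-43/17, 7/17]
step 1: P̄ = F·P·Fᵀ + Q = [135/17 -3/17; -3/17 42/17]
step 1: y = z − H·x̄ = [55/17]
step 1: S = H·P̄·Hᵀ + R = [718/17]
step 1: K = P̄·Hᵀ·S⁻¹ = [132/359; 39/359]
step 1: x' = x̄ + K·y = [-481/359, 274/359]
step 1: P' = (I − K·H)·P̄ = [801/359 -669/359; -669/359 708/359]
step 2: x̄ = F·x = [481/359, -207/359]
step 2: P̄ = F·P·Fᵀ + Q = [1878/359 -132/359; -132/359 889/359]
step 2: y = z − H·x̄ = [529/359]
step 2: S = H·P̄·Hᵀ + R = [10730/359]
step 2: K = P̄·Hᵀ·S⁻¹ = [1746/5365; 757/5365]
step 2: x' = x̄ + K·y = [9761/5365, -1978/5365]
step 2: P' = (I − K·H)·P̄ = [11082/5365 -9336/5365; -9336/5365 10093/5365]

step 0: x' = [43/17, -36/17], P' = [84/17 -81/17; -81/17 86/17]
step 1: x' = [-481/359, 274/359], P' = [801/359 -669/359; -669/359 708/359]
step 2: x' = [9761/5365, -1978/5365], P' = [11082/5365 -9336/5365; -9336/5365 10093/5365]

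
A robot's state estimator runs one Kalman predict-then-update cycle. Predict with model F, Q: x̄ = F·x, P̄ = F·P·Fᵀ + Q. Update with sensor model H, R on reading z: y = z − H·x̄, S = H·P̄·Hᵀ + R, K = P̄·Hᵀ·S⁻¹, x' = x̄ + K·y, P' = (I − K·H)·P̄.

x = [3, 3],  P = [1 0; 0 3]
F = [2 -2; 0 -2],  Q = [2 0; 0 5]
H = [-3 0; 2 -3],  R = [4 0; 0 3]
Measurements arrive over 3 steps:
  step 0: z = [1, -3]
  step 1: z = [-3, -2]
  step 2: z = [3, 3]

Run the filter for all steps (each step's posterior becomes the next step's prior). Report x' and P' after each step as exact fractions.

step 0: x' = [-27/83, 177/332], P' = [36/83 24/83; 24/83 1195/2324]
step 1: x' = [438191/666721, 62570/60611], P' = [260364/666721 15330/60611; 15330/60611 58383/121222]
step 2: x' = [-367187667/373824335, -1253959871/747648670], P' = [145928724/373824335 94494966/373824335; 94494966/373824335 179879329/373824335]

step 0: x̄ = F·x = [0, -6]
step 0: P̄ = F·P·Fᵀ + Q = [18 12; 12 17]
step 0: y = z − H·x̄ = [1, -21]
step 0: S = H·P̄·Hᵀ + R = [166 0; 0 84]
step 0: K = P̄·Hᵀ·S⁻¹ = [-27/83 0; -18/83 -9/28]
step 0: x' = x̄ + K·y = [-27/83, 177/332]
step 0: P' = (I − K·H)·P̄ = [36/83 24/83; 24/83 1195/2324]
step 1: x̄ = F·x = [-285/166, -177/166]
step 1: P̄ = F·P·Fᵀ + Q = [2021/581 523/581; 523/581 4100/581]
step 1: y = z − H·x̄ = [-1353/166, -293/166]
step 1: S = H·P̄·Hᵀ + R = [20513/581 -7419/581; -7419/581 40451/581]
step 1: K = P̄·Hᵀ·S⁻¹ = [-195273/666721 4946/666721; -22995/121222 -37943/121222]
step 1: x' = x̄ + K·y = [438191/666721, 62570/60611]
step 1: P' = (I − K·H)·P̄ = [260364/666721 15330/60611; 15330/60611 58383/121222]
step 2: x̄ = F·x = [-500158/666721, -125140/60611]
step 2: P̄ = F·P·Fᵀ + Q = [2310284/666721 55446/60611; 55446/60611 419821/60611]
step 2: y = z − H·x̄ = [499689/666721, -1129141/666721]
step 2: S = H·P̄·Hᵀ + R = [23459440/666721 -8372550/666721; -8372550/666721 45484706/666721]
step 2: K = P̄·Hᵀ·S⁻¹ = [-109446543/373824335 558170/74764867; -141742449/747648670 -23376537/74764867]
step 2: x' = x̄ + K·y = [-367187667/373824335, -1253959871/747648670]
step 2: P' = (I − K·H)·P̄ = [145928724/373824335 94494966/373824335; 94494966/373824335 179879329/373824335]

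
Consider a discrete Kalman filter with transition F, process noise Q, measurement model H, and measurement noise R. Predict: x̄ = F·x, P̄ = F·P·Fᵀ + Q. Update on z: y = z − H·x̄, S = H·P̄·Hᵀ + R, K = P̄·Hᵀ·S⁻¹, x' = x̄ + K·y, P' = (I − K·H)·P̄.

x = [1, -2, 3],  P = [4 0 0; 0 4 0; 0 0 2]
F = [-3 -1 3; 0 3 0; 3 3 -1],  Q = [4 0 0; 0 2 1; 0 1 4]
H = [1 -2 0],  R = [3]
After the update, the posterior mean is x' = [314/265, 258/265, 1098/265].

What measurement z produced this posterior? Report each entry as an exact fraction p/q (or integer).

x̄ = F·x = [8, -6, -6]
P̄ = F·P·Fᵀ + Q = [62 -12 -54; -12 38 37; -54 37 78]
S = H·P̄·Hᵀ + R = [265]
K = P̄·Hᵀ·S⁻¹ = [86/265; -88/265; -128/265]
x' − x̄ = [-1806/265, 1848/265, 2688/265] = K·y
y = (KᵀK)⁻¹·Kᵀ·(x' − x̄) = [-21]
z = y + H·x̄ = [-21] + [20] = [-1]

z = [-1]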